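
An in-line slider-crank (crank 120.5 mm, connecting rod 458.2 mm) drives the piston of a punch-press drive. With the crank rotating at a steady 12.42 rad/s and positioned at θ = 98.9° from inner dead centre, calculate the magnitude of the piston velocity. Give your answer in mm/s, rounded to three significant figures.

ω = 12.42 rad/s
For an in-line slider-crank, x = r cosθ + √(L² − r² sin²θ), so v = −rω sinθ·[1 + r cosθ/√(L² − r² sin²θ)].
With r = 0.1205 m, L = 0.4582 m, θ = 98.9°: √(L² − r² sin²θ) = 0.44246 m.
v = −0.1205·12.42·0.98796·[1 + 0.1205·-0.15471/0.44246] = -1.4163 m/s.
|v| = 1.4163 m/s = 1416.3 mm/s.

1420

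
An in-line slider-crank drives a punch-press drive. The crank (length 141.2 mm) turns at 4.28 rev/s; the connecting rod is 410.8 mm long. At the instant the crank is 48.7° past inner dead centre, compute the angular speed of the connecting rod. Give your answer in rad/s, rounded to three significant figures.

6.31

ω = 26.89 rad/s (converted from 4.28 rev/s).
The rod makes angle φ with the slider axis where L sinφ = r sinθ; differentiating, L cosφ·φ̇ = r ω cosθ.
L cosφ = √(L² − r² sin²θ) = 0.39687 m.
|ω_rod| = r ω |cosθ| / √(L² − r² sin²θ) = 0.1412·26.89·0.66000/0.39687 = 6.3148 rad/s.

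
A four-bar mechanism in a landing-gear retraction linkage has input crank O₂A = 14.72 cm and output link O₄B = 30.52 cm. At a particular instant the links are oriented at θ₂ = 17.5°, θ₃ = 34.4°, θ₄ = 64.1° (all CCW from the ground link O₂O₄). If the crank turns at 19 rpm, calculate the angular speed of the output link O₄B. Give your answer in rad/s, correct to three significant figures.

ω₂ = 1.99 rad/s (from 19 rpm).
Differentiating the loop-closure r₂e^{iθ₂}+r₃e^{iθ₃}=r₁+r₄e^{iθ₄} gives r₂ω₂e^{iθ₂}+r₃ω₃e^{iθ₃}=r₄ω₄e^{iθ₄}.
Eliminating the other unknown: ω₄ = r₂ω₂ sin(θ₂−θ₃) / [r₄ sin(θ₄−θ₃)].
Numerator sine = -0.29070; denominator sine = +0.49546.
Result = 0.1472·1.99·(-0.29070) / (0.3052·(+0.49546)) = -0.56305 rad/s; magnitude 0.56305 rad/s.

0.563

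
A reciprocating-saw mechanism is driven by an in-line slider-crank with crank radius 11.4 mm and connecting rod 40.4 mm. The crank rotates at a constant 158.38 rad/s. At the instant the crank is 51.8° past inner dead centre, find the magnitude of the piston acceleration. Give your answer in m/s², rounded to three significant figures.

ω = 158.4 rad/s
x(θ) = r cosθ + √(L² − r² sin²θ); with ω constant, a = ω²·d²x/dθ².
d²x/dθ² = −r cosθ − r²(cos2θ)/√u − r⁴ sin²2θ/(4u^{3/2}),  u = L² − r² sin²θ = 0.0015519 m².
Substituting r = 0.0114 m, L = 0.0404 m, θ = 51.8°: d²x/dθ² = -0.0063394 m.
a = ω²·d²x/dθ² = (158.4)²·(-0.0063394) = -159.02 m/s²;  |a| = 159.02 m/s².

159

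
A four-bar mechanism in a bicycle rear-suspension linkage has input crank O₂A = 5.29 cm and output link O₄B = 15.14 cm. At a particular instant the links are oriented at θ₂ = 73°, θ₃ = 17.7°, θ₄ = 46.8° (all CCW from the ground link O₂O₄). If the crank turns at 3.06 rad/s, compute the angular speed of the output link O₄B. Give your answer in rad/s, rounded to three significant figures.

1.81

ω₂ = 3.06 rad/s
Differentiating the loop-closure r₂e^{iθ₂}+r₃e^{iθ₃}=r₁+r₄e^{iθ₄} gives r₂ω₂e^{iθ₂}+r₃ω₃e^{iθ₃}=r₄ω₄e^{iθ₄}.
Eliminating the other unknown: ω₄ = r₂ω₂ sin(θ₂−θ₃) / [r₄ sin(θ₄−θ₃)].
Numerator sine = +0.82214; denominator sine = +0.48634.
Result = 0.0529·3.06·(+0.82214) / (0.1514·(+0.48634)) = +1.8074 rad/s; magnitude 1.8074 rad/s.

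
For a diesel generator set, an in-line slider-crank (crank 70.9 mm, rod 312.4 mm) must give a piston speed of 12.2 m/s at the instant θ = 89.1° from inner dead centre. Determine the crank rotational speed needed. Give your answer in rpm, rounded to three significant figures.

For an in-line slider-crank, |v_piston| = rω|sinθ|·[1 + r cosθ/√(L² − r² sin²θ)].
With r = 0.0709 m, L = 0.3124 m, θ = 89.1°: the bracketed kinematic factor |dx/dθ| = 0.071151 m.
ω = v/|dx/dθ| = 12.2/0.071151 = 171.47 rad/s.
N = 60ω/(2π) = 1637.4 rpm.

1640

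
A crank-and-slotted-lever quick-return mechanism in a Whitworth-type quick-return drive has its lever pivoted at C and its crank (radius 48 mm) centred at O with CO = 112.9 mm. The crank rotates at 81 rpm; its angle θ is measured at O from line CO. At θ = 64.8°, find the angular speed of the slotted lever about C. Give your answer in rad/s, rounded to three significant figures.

1.99

ω = 8.482 rad/s (from 81 rpm).
Crank pin A relative to C: A = (d + r cosθ, r sinθ); lever angle φ = atan2(r sinθ, d + r cosθ).
Differentiating tanφ: φ̇ = rω(d cosθ + r)/(d² + r² + 2dr cosθ).
d² + r² + 2dr cosθ = |CA|² = 0.0196652 m²;  d cosθ + r = +0.09607 m.
|ω_lever| = |0.048·8.482·+0.09607| / 0.0196652 = 1.9891 rad/s.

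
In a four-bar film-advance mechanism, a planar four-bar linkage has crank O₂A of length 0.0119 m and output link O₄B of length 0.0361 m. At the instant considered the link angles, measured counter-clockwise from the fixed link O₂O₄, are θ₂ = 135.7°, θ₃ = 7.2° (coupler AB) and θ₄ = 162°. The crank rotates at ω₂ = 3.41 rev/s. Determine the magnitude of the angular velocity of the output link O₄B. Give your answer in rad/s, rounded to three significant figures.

ω₂ = 21.43 rad/s (from 3.41 rev/s).
Differentiating the loop-closure r₂e^{iθ₂}+r₃e^{iθ₃}=r₁+r₄e^{iθ₄} gives r₂ω₂e^{iθ₂}+r₃ω₃e^{iθ₃}=r₄ω₄e^{iθ₄}.
Eliminating the other unknown: ω₄ = r₂ω₂ sin(θ₂−θ₃) / [r₄ sin(θ₄−θ₃)].
Numerator sine = +0.78261; denominator sine = +0.42578.
Result = 0.0119·21.43·(+0.78261) / (0.0361·(+0.42578)) = +12.982 rad/s; magnitude 12.982 rad/s.

13.0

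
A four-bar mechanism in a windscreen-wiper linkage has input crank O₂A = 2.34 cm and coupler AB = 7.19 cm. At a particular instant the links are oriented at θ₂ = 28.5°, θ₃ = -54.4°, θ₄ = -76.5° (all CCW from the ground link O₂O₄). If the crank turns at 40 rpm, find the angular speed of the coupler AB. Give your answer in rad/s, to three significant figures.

3.50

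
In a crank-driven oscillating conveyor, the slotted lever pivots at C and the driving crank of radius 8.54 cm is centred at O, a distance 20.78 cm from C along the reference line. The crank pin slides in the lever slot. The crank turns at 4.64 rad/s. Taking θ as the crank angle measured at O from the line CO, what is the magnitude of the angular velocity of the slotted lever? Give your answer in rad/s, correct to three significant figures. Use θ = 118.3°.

0.154

ω = 4.64 rad/s
Crank pin A relative to C: A = (d + r cosθ, r sinθ); lever angle φ = atan2(r sinθ, d + r cosθ).
Differentiating tanφ: φ̇ = rω(d cosθ + r)/(d² + r² + 2dr cosθ).
d² + r² + 2dr cosθ = |CA|² = 0.0336475 m²;  d cosθ + r = -0.013116 m.
|ω_lever| = |0.0854·4.64·-0.013116| / 0.0336475 = 0.15446 rad/s.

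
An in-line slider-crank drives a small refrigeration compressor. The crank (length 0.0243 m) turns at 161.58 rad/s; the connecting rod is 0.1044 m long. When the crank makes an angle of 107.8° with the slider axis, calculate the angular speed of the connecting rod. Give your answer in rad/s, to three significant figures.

ω = 161.6 rad/s
The rod makes angle φ with the slider axis where L sinφ = r sinθ; differentiating, L cosφ·φ̇ = r ω cosθ.
L cosφ = √(L² − r² sin²θ) = 0.1018 m.
|ω_rod| = r ω |cosθ| / √(L² − r² sin²θ) = 0.0243·161.6·0.30570/0.1018 = 11.79 rad/s.

11.8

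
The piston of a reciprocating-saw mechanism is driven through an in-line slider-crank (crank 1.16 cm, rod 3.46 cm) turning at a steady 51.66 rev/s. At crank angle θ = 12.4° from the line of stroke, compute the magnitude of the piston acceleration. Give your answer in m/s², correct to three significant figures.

ω = 2π·51.7 = 324.6 rad/s
x(θ) = r cosθ + √(L² − r² sin²θ); with ω constant, a = ω²·d²x/dθ².
d²x/dθ² = −r cosθ − r²(cos2θ)/√u − r⁴ sin²2θ/(4u^{3/2}),  u = L² − r² sin²θ = 0.00119096 m².
Substituting r = 0.0116 m, L = 0.0346 m, θ = 12.4°: d²x/dθ² = -0.014888 m.
a = ω²·d²x/dθ² = (324.6)²·(-0.014888) = -1568.6 m/s²;  |a| = 1568.6 m/s².

1570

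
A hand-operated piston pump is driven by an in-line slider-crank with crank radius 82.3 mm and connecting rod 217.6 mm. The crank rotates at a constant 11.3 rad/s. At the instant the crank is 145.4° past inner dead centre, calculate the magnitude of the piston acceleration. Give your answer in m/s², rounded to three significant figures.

7.07

ω = 11.3 rad/s
x(θ) = r cosθ + √(L² − r² sin²θ); with ω constant, a = ω²·d²x/dθ².
d²x/dθ² = −r cosθ − r²(cos2θ)/√u − r⁴ sin²2θ/(4u^{3/2}),  u = L² − r² sin²θ = 0.0451657 m².
Substituting r = 0.0823 m, L = 0.2176 m, θ = 145.4°: d²x/dθ² = +0.055382 m.
a = ω²·d²x/dθ² = (11.3)²·(+0.055382) = +7.0718 m/s²;  |a| = 7.0718 m/s².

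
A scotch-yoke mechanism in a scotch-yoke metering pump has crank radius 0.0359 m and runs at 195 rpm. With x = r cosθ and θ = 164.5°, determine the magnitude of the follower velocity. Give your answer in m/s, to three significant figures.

0.196

ω = 20.42 rad/s (from 195 rpm).
x = r cosθ ⇒ ẋ = −rω sinθ.
|v| = rω|sinθ| = 0.0359·20.42·|sin 164.5°| = 0.19591 m/s.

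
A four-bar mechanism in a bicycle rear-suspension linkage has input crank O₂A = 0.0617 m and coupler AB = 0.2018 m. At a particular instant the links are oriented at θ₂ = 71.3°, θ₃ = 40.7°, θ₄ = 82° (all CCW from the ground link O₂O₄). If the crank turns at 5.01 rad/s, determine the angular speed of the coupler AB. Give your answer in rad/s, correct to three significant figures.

ω₂ = 5.01 rad/s
Differentiating the loop-closure r₂e^{iθ₂}+r₃e^{iθ₃}=r₁+r₄e^{iθ₄} gives r₂ω₂e^{iθ₂}+r₃ω₃e^{iθ₃}=r₄ω₄e^{iθ₄}.
Eliminating the other unknown: ω₃ = r₂ω₂ sin(θ₄−θ₂) / [r₃ sin(θ₃−θ₄)].
Numerator sine = +0.18567; denominator sine = -0.66000.
Result = 0.0617·5.01·(+0.18567) / (0.2018·(-0.66000)) = -0.43091 rad/s; magnitude 0.43091 rad/s.

0.431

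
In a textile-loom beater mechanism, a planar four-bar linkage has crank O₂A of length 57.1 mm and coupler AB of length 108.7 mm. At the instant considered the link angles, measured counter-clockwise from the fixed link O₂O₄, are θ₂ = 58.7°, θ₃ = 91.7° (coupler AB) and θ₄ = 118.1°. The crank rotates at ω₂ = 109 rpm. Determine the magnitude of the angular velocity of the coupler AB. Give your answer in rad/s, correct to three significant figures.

ω₂ = 11.41 rad/s (from 109 rpm).
Differentiating the loop-closure r₂e^{iθ₂}+r₃e^{iθ₃}=r₁+r₄e^{iθ₄} gives r₂ω₂e^{iθ₂}+r₃ω₃e^{iθ₃}=r₄ω₄e^{iθ₄}.
Eliminating the other unknown: ω₃ = r₂ω₂ sin(θ₄−θ₂) / [r₃ sin(θ₃−θ₄)].
Numerator sine = +0.86074; denominator sine = -0.44464.
Result = 0.0571·11.41·(+0.86074) / (0.1087·(-0.44464)) = -11.607 rad/s; magnitude 11.607 rad/s.

11.6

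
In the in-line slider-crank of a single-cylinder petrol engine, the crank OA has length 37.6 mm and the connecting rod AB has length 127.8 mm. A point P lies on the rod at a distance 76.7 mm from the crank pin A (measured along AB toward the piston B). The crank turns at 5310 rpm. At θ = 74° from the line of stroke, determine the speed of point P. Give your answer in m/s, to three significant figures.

21.2

ω = 556.1 rad/s.  Crank-pin speed |V_A| = rω = 20.908 m/s, perpendicular to OA.
Rod angle: sinφ = −(r/L) sinθ ⇒ φ = -16.428°; ω_rod = −rω cosθ/√(L²−r²sin²θ) = -47.013 rad/s.
V_P = V_A + ω_rod × AP, with AP = 0.0767 m along the rod.
Components: V_Px = −rω sinθ − a·ω_rod·sinφ = -21.118 m/s;  V_Py = rω cosθ + a·ω_rod·cosφ = +2.3043 m/s.
|V_P| = √(V_Px² + V_Py²) = 21.243 m/s.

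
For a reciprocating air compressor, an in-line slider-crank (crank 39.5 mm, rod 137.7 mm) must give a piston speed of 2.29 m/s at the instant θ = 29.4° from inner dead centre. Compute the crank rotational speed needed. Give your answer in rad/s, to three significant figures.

94.3

For an in-line slider-crank, |v_piston| = rω|sinθ|·[1 + r cosθ/√(L² − r² sin²θ)].
With r = 0.0395 m, L = 0.1377 m, θ = 29.4°: the bracketed kinematic factor |dx/dθ| = 0.024285 m.
ω = v/|dx/dθ| = 2.29/0.024285 = 94.295 rad/s.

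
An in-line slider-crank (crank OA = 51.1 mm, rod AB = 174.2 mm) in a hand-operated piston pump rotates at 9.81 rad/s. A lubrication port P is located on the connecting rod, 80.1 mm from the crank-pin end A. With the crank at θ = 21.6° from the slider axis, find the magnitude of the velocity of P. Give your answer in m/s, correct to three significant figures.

0.326

ω = 9.81 rad/s.  Crank-pin speed |V_A| = rω = 0.50129 m/s, perpendicular to OA.
Rod angle: sinφ = −(r/L) sinθ ⇒ φ = -6.199°; ω_rod = −rω cosθ/√(L²−r²sin²θ) = -2.6913 rad/s.
V_P = V_A + ω_rod × AP, with AP = 0.0801 m along the rod.
Components: V_Px = −rω sinθ − a·ω_rod·sinφ = -0.20782 m/s;  V_Py = rω cosθ + a·ω_rod·cosφ = +0.25177 m/s.
|V_P| = √(V_Px² + V_Py²) = 0.32646 m/s.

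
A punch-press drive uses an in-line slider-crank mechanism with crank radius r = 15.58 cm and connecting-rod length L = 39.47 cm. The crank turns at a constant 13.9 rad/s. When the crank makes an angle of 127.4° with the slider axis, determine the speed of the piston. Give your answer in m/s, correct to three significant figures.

ω = 13.9 rad/s
For an in-line slider-crank, x = r cosθ + √(L² − r² sin²θ), so v = −rω sinθ·[1 + r cosθ/√(L² − r² sin²θ)].
With r = 0.1558 m, L = 0.3947 m, θ = 127.4°: √(L² − r² sin²θ) = 0.37479 m.
v = −0.1558·13.9·0.79441·[1 + 0.1558·-0.60738/0.37479] = -1.286 m/s.
|v| = 1.286 m/s.

1.29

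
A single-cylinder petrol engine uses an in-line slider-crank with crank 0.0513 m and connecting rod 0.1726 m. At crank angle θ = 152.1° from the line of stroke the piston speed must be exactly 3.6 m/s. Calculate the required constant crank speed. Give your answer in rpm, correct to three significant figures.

1950

For an in-line slider-crank, |v_piston| = rω|sinθ|·[1 + r cosθ/√(L² − r² sin²θ)].
With r = 0.0513 m, L = 0.1726 m, θ = 152.1°: the bracketed kinematic factor |dx/dθ| = 0.017638 m.
ω = v/|dx/dθ| = 3.6/0.017638 = 204.11 rad/s.
N = 60ω/(2π) = 1949.1 rpm.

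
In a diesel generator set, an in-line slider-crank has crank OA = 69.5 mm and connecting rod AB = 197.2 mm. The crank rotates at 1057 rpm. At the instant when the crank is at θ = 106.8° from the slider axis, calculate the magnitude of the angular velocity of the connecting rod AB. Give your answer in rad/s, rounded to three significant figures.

ω = 110.7 rad/s (converted from 1057 rpm).
The rod makes angle φ with the slider axis where L sinφ = r sinθ; differentiating, L cosφ·φ̇ = r ω cosθ.
L cosφ = √(L² − r² sin²θ) = 0.18564 m.
|ω_rod| = r ω |cosθ| / √(L² − r² sin²θ) = 0.0695·110.7·0.28903/0.18564 = 11.978 rad/s.

12.0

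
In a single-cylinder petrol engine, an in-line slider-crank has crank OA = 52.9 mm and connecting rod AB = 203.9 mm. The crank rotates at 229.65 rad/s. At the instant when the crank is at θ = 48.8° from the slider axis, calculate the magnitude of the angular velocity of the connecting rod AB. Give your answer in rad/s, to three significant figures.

40.0

ω = 229.7 rad/s
The rod makes angle φ with the slider axis where L sinφ = r sinθ; differentiating, L cosφ·φ̇ = r ω cosθ.
L cosφ = √(L² − r² sin²θ) = 0.19998 m.
|ω_rod| = r ω |cosθ| / √(L² − r² sin²θ) = 0.0529·229.7·0.65869/0.19998 = 40.015 rad/s.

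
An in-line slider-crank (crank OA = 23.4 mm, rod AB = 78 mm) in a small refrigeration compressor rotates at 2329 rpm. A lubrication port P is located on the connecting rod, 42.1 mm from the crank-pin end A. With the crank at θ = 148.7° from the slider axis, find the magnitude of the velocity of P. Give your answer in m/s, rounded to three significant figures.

ω = 243.9 rad/s.  Crank-pin speed |V_A| = rω = 5.7071 m/s, perpendicular to OA.
Rod angle: sinφ = −(r/L) sinθ ⇒ φ = -8.966°; ω_rod = −rω cosθ/√(L²−r²sin²θ) = +63.292 rad/s.
V_P = V_A + ω_rod × AP, with AP = 0.0421 m along the rod.
Components: V_Px = −rω sinθ − a·ω_rod·sinφ = -2.5496 m/s;  V_Py = rω cosθ + a·ω_rod·cosφ = -2.2444 m/s.
|V_P| = √(V_Px² + V_Py²) = 3.3968 m/s.

3.40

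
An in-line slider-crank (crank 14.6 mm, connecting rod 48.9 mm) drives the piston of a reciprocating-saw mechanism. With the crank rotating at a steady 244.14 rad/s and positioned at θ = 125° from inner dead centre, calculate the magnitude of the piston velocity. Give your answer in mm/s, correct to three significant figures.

2400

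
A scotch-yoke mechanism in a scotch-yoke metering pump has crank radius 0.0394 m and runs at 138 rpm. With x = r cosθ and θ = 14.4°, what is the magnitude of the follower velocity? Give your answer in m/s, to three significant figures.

ω = 14.45 rad/s (from 138 rpm).
x = r cosθ ⇒ ẋ = −rω sinθ.
|v| = rω|sinθ| = 0.0394·14.45·|sin 14.4°| = 0.1416 m/s.

0.142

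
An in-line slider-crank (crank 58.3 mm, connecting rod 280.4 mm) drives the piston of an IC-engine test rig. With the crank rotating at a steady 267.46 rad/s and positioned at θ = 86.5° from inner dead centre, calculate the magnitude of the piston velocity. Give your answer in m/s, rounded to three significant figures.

ω = 267.5 rad/s
For an in-line slider-crank, x = r cosθ + √(L² − r² sin²θ), so v = −rω sinθ·[1 + r cosθ/√(L² − r² sin²θ)].
With r = 0.0583 m, L = 0.2804 m, θ = 86.5°: √(L² − r² sin²θ) = 0.2743 m.
v = −0.0583·267.5·0.99813·[1 + 0.0583·0.06105/0.2743] = -15.766 m/s.
|v| = 15.766 m/s.

15.8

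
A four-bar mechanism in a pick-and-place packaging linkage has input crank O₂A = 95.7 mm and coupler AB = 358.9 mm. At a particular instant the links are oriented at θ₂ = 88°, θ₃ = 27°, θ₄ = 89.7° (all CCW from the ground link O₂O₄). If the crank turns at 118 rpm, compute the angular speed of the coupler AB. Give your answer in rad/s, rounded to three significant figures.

ω₂ = 12.36 rad/s (from 118 rpm).
Differentiating the loop-closure r₂e^{iθ₂}+r₃e^{iθ₃}=r₁+r₄e^{iθ₄} gives r₂ω₂e^{iθ₂}+r₃ω₃e^{iθ₃}=r₄ω₄e^{iθ₄}.
Eliminating the other unknown: ω₃ = r₂ω₂ sin(θ₄−θ₂) / [r₃ sin(θ₃−θ₄)].
Numerator sine = +0.02967; denominator sine = -0.88862.
Result = 0.0957·12.36·(+0.02967) / (0.3589·(-0.88862)) = -0.11 rad/s; magnitude 0.11 rad/s.

0.110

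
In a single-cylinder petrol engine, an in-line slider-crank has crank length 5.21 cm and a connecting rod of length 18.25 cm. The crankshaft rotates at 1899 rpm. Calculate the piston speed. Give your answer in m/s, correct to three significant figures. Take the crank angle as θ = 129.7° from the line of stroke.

ω = 2π·1899/60 = 198.9 rad/s
For an in-line slider-crank, x = r cosθ + √(L² − r² sin²θ), so v = −rω sinθ·[1 + r cosθ/√(L² − r² sin²θ)].
With r = 0.0521 m, L = 0.1825 m, θ = 129.7°: √(L² − r² sin²θ) = 0.17804 m.
v = −0.0521·198.9·0.76940·[1 + 0.0521·-0.63877/0.17804] = -6.4815 m/s.
|v| = 6.4815 m/s.

6.48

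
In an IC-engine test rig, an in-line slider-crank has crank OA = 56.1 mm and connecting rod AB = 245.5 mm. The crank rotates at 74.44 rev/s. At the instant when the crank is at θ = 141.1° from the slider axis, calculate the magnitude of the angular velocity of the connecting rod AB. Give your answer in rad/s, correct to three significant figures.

84.0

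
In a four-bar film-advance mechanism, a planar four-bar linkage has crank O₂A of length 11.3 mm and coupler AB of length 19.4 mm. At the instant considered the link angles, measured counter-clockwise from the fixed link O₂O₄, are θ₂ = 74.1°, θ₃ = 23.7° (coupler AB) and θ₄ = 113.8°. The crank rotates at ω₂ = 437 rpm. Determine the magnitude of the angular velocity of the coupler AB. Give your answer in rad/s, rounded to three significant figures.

17.0

ω₂ = 45.76 rad/s (from 437 rpm).
Differentiating the loop-closure r₂e^{iθ₂}+r₃e^{iθ₃}=r₁+r₄e^{iθ₄} gives r₂ω₂e^{iθ₂}+r₃ω₃e^{iθ₃}=r₄ω₄e^{iθ₄}.
Eliminating the other unknown: ω₃ = r₂ω₂ sin(θ₄−θ₂) / [r₃ sin(θ₃−θ₄)].
Numerator sine = +0.63877; denominator sine = -1.00000.
Result = 0.0113·45.76·(+0.63877) / (0.0194·(-1.00000)) = -17.027 rad/s; magnitude 17.027 rad/s.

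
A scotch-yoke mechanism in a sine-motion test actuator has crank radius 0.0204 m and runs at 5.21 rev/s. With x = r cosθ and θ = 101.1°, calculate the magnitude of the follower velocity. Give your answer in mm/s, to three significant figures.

ω = 32.74 rad/s (from 5.21 rev/s).
x = r cosθ ⇒ ẋ = −rω sinθ.
|v| = rω|sinθ| = 0.0204·32.74·|sin 101.1°| = 0.65531 m/s = 655.31 mm/s.

655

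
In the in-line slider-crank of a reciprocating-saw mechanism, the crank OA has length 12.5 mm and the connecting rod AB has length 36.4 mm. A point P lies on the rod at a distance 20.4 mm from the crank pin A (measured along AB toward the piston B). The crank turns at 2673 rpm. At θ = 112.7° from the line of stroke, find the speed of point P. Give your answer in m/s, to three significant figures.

3.03

ω = 279.9 rad/s.  Crank-pin speed |V_A| = rω = 3.4989 m/s, perpendicular to OA.
Rod angle: sinφ = −(r/L) sinθ ⇒ φ = -18.470°; ω_rod = −rω cosθ/√(L²−r²sin²θ) = +39.11 rad/s.
V_P = V_A + ω_rod × AP, with AP = 0.0204 m along the rod.
Components: V_Px = −rω sinθ − a·ω_rod·sinφ = -2.9752 m/s;  V_Py = rω cosθ + a·ω_rod·cosφ = -0.59352 m/s.
|V_P| = √(V_Px² + V_Py²) = 3.0338 m/s.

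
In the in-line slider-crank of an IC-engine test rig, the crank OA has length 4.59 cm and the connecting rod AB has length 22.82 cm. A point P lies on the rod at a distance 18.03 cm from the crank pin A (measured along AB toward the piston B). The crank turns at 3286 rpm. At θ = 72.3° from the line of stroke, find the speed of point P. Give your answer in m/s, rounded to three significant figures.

15.8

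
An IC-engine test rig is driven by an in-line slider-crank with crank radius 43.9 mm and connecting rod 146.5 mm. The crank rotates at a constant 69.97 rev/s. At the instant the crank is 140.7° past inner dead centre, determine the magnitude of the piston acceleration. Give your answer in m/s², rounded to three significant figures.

ω = 2π·70 = 439.6 rad/s
x(θ) = r cosθ + √(L² − r² sin²θ); with ω constant, a = ω²·d²x/dθ².
d²x/dθ² = −r cosθ − r²(cos2θ)/√u − r⁴ sin²2θ/(4u^{3/2}),  u = L² − r² sin²θ = 0.0206891 m².
Substituting r = 0.0439 m, L = 0.1465 m, θ = 140.7°: d²x/dθ² = +0.031023 m.
a = ω²·d²x/dθ² = (439.6)²·(+0.031023) = +5996.2 m/s²;  |a| = 5996.2 m/s².

6000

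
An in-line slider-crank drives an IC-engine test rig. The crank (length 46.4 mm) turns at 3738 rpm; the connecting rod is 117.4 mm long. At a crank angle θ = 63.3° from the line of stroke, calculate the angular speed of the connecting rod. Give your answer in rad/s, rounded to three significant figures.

ω = 391.4 rad/s (converted from 3738 rpm).
The rod makes angle φ with the slider axis where L sinφ = r sinθ; differentiating, L cosφ·φ̇ = r ω cosθ.
L cosφ = √(L² − r² sin²θ) = 0.10984 m.
|ω_rod| = r ω |cosθ| / √(L² − r² sin²θ) = 0.0464·391.4·0.44932/0.10984 = 74.3 rad/s.

74.3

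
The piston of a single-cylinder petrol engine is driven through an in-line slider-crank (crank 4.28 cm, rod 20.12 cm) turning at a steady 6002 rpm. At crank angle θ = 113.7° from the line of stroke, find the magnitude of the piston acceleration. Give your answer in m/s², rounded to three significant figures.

9250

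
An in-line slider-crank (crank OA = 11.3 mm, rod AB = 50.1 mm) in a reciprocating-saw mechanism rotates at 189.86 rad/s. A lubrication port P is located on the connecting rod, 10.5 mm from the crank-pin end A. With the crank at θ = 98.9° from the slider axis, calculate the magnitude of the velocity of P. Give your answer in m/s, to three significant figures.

ω = 189.9 rad/s.  Crank-pin speed |V_A| = rω = 2.1454 m/s, perpendicular to OA.
Rod angle: sinφ = −(r/L) sinθ ⇒ φ = -12.875°; ω_rod = −rω cosθ/√(L²−r²sin²θ) = +6.796 rad/s.
V_P = V_A + ω_rod × AP, with AP = 0.0105 m along the rod.
Components: V_Px = −rω sinθ − a·ω_rod·sinφ = -2.1037 m/s;  V_Py = rω cosθ + a·ω_rod·cosφ = -0.26235 m/s.
|V_P| = √(V_Px² + V_Py²) = 2.12 m/s.

2.12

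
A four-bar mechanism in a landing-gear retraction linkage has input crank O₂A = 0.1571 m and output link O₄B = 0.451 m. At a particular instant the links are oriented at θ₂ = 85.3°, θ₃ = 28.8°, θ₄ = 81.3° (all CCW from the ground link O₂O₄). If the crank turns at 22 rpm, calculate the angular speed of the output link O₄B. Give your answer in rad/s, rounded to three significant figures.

0.844

ω₂ = 2.304 rad/s (from 22 rpm).
Differentiating the loop-closure r₂e^{iθ₂}+r₃e^{iθ₃}=r₁+r₄e^{iθ₄} gives r₂ω₂e^{iθ₂}+r₃ω₃e^{iθ₃}=r₄ω₄e^{iθ₄}.
Eliminating the other unknown: ω₄ = r₂ω₂ sin(θ₂−θ₃) / [r₄ sin(θ₄−θ₃)].
Numerator sine = +0.83389; denominator sine = +0.79335.
Result = 0.1571·2.304·(+0.83389) / (0.451·(+0.79335)) = +0.84351 rad/s; magnitude 0.84351 rad/s.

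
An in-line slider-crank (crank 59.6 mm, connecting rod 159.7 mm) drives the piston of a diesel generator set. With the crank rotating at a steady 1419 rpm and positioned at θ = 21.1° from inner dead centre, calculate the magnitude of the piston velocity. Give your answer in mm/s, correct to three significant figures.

4310

ω = 2π·1419/60 = 148.6 rad/s
For an in-line slider-crank, x = r cosθ + √(L² − r² sin²θ), so v = −rω sinθ·[1 + r cosθ/√(L² − r² sin²θ)].
With r = 0.0596 m, L = 0.1597 m, θ = 21.1°: √(L² − r² sin²θ) = 0.15825 m.
v = −0.0596·148.6·0.36000·[1 + 0.0596·0.93295/0.15825] = -4.3085 m/s.
|v| = 4.3085 m/s = 4308.5 mm/s.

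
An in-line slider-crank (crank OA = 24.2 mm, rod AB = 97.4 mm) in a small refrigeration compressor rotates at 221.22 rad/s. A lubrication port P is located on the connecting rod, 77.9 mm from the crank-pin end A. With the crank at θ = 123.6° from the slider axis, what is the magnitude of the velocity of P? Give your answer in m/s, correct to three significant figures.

ω = 221.2 rad/s.  Crank-pin speed |V_A| = rω = 5.3535 m/s, perpendicular to OA.
Rod angle: sinφ = −(r/L) sinθ ⇒ φ = -11.944°; ω_rod = −rω cosθ/√(L²−r²sin²θ) = +31.09 rad/s.
V_P = V_A + ω_rod × AP, with AP = 0.0779 m along the rod.
Components: V_Px = −rω sinθ − a·ω_rod·sinφ = -3.9579 m/s;  V_Py = rω cosθ + a·ω_rod·cosφ = -0.59313 m/s.
|V_P| = √(V_Px² + V_Py²) = 4.0021 m/s.

4.00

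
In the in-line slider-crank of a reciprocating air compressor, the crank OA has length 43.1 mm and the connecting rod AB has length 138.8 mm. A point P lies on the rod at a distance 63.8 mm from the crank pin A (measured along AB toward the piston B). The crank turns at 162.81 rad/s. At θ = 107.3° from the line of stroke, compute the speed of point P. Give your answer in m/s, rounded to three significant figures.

6.50

ω = 162.8 rad/s.  Crank-pin speed |V_A| = rω = 7.0171 m/s, perpendicular to OA.
Rod angle: sinφ = −(r/L) sinθ ⇒ φ = -17.246°; ω_rod = −rω cosθ/√(L²−r²sin²θ) = +15.742 rad/s.
V_P = V_A + ω_rod × AP, with AP = 0.0638 m along the rod.
Components: V_Px = −rω sinθ − a·ω_rod·sinφ = -6.4019 m/s;  V_Py = rω cosθ + a·ω_rod·cosφ = -1.1275 m/s.
|V_P| = √(V_Px² + V_Py²) = 6.5004 m/s.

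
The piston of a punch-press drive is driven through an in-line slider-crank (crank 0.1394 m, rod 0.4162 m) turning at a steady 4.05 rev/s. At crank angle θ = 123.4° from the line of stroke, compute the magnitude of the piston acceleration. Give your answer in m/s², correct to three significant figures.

61.3

ω = 2π·4.05 = 25.45 rad/s
x(θ) = r cosθ + √(L² − r² sin²θ); with ω constant, a = ω²·d²x/dθ².
d²x/dθ² = −r cosθ − r²(cos2θ)/√u − r⁴ sin²2θ/(4u^{3/2}),  u = L² − r² sin²θ = 0.159679 m².
Substituting r = 0.1394 m, L = 0.4162 m, θ = 123.4°: d²x/dθ² = +0.094644 m.
a = ω²·d²x/dθ² = (25.45)²·(+0.094644) = +61.286 m/s²;  |a| = 61.286 m/s².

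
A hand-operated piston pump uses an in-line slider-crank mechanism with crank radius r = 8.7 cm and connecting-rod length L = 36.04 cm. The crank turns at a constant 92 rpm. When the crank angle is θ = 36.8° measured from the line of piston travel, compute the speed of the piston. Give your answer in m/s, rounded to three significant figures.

0.600

ω = 2π·92/60 = 9.634 rad/s
For an in-line slider-crank, x = r cosθ + √(L² − r² sin²θ), so v = −rω sinθ·[1 + r cosθ/√(L² − r² sin²θ)].
With r = 0.087 m, L = 0.3604 m, θ = 36.8°: √(L² − r² sin²θ) = 0.35661 m.
v = −0.087·9.634·0.59902·[1 + 0.087·0.80073/0.35661] = -0.60017 m/s.
|v| = 0.60017 m/s.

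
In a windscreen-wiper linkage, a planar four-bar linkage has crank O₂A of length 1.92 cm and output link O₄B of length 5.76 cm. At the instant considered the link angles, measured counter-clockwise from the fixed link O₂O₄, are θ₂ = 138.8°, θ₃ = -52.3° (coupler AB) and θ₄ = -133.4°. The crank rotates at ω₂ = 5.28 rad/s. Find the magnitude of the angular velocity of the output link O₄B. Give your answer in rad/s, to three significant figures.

0.343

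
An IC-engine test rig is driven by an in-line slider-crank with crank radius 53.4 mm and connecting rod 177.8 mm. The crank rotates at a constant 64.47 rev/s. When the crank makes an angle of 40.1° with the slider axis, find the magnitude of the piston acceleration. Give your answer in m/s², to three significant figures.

7220

ω = 2π·64.5 = 405.1 rad/s
x(θ) = r cosθ + √(L² − r² sin²θ); with ω constant, a = ω²·d²x/dθ².
d²x/dθ² = −r cosθ − r²(cos2θ)/√u − r⁴ sin²2θ/(4u^{3/2}),  u = L² − r² sin²θ = 0.0304297 m².
Substituting r = 0.0534 m, L = 0.1778 m, θ = 40.1°: d²x/dθ² = -0.044001 m.
a = ω²·d²x/dθ² = (405.1)²·(-0.044001) = -7220 m/s²;  |a| = 7220 m/s².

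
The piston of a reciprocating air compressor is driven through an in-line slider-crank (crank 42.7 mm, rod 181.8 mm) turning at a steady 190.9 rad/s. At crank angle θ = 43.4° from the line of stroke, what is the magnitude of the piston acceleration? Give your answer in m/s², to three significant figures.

ω = 190.9 rad/s
x(θ) = r cosθ + √(L² − r² sin²θ); with ω constant, a = ω²·d²x/dθ².
d²x/dθ² = −r cosθ − r²(cos2θ)/√u − r⁴ sin²2θ/(4u^{3/2}),  u = L² − r² sin²θ = 0.0321905 m².
Substituting r = 0.0427 m, L = 0.1818 m, θ = 43.4°: d²x/dθ² = -0.031735 m.
a = ω²·d²x/dθ² = (190.9)²·(-0.031735) = -1156.5 m/s²;  |a| = 1156.5 m/s².

1160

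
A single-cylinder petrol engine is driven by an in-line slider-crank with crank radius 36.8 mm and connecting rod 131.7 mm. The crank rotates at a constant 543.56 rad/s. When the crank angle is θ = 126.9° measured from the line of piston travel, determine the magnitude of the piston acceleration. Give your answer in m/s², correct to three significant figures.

ω = 543.6 rad/s
x(θ) = r cosθ + √(L² − r² sin²θ); with ω constant, a = ω²·d²x/dθ².
d²x/dθ² = −r cosθ − r²(cos2θ)/√u − r⁴ sin²2θ/(4u^{3/2}),  u = L² − r² sin²θ = 0.0164789 m².
Substituting r = 0.0368 m, L = 0.1317 m, θ = 126.9°: d²x/dθ² = +0.024839 m.
a = ω²·d²x/dθ² = (543.6)²·(+0.024839) = +7338.8 m/s²;  |a| = 7338.8 m/s².

7340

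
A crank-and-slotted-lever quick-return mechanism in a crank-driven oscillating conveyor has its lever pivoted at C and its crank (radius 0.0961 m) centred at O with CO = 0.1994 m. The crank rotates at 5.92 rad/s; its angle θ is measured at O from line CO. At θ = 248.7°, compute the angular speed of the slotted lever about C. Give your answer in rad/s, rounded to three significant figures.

ω = 5.92 rad/s
Crank pin A relative to C: A = (d + r cosθ, r sinθ); lever angle φ = atan2(r sinθ, d + r cosθ).
Differentiating tanφ: φ̇ = rω(d cosθ + r)/(d² + r² + 2dr cosθ).
d² + r² + 2dr cosθ = |CA|² = 0.0350741 m²;  d cosθ + r = +0.023668 m.
|ω_lever| = |0.0961·5.92·+0.023668| / 0.0350741 = 0.3839 rad/s.

0.384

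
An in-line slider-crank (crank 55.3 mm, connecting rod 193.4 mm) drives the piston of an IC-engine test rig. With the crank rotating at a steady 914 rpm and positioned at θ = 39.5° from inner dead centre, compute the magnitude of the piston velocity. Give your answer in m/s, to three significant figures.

4.12

ω = 2π·914/60 = 95.71 rad/s
For an in-line slider-crank, x = r cosθ + √(L² − r² sin²θ), so v = −rω sinθ·[1 + r cosθ/√(L² − r² sin²θ)].
With r = 0.0553 m, L = 0.1934 m, θ = 39.5°: √(L² − r² sin²θ) = 0.19017 m.
v = −0.0553·95.71·0.63608·[1 + 0.0553·0.77162/0.19017] = -4.1222 m/s.
|v| = 4.1222 m/s.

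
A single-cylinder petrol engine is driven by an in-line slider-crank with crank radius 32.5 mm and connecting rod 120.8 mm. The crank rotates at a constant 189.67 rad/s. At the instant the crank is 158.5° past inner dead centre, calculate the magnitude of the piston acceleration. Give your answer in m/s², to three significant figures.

ω = 189.7 rad/s
x(θ) = r cosθ + √(L² − r² sin²θ); with ω constant, a = ω²·d²x/dθ².
d²x/dθ² = −r cosθ − r²(cos2θ)/√u − r⁴ sin²2θ/(4u^{3/2}),  u = L² − r² sin²θ = 0.0144508 m².
Substituting r = 0.0325 m, L = 0.1208 m, θ = 158.5°: d²x/dθ² = +0.023738 m.
a = ω²·d²x/dθ² = (189.7)²·(+0.023738) = +853.96 m/s²;  |a| = 853.96 m/s².

854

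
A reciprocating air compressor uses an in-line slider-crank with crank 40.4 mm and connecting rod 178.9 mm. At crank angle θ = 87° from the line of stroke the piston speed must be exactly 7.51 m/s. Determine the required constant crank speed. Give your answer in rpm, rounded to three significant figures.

For an in-line slider-crank, |v_piston| = rω|sinθ|·[1 + r cosθ/√(L² − r² sin²θ)].
With r = 0.0404 m, L = 0.1789 m, θ = 87°: the bracketed kinematic factor |dx/dθ| = 0.040834 m.
ω = v/|dx/dθ| = 7.51/0.040834 = 183.92 rad/s.
N = 60ω/(2π) = 1756.3 rpm.

1760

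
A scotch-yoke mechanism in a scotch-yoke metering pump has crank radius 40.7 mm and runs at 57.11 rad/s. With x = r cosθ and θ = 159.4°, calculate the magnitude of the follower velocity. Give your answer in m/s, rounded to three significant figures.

0.818

ω = 57.11 rad/s
x = r cosθ ⇒ ẋ = −rω sinθ.
|v| = rω|sinθ| = 0.0407·57.11·|sin 159.4°| = 0.81781 m/s.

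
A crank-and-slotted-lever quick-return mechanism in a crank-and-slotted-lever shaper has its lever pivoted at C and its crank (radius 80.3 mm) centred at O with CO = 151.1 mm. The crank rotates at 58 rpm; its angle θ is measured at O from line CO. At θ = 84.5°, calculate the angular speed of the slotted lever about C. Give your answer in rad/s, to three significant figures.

1.46

ω = 6.074 rad/s (from 58 rpm).
Crank pin A relative to C: A = (d + r cosθ, r sinθ); lever angle φ = atan2(r sinθ, d + r cosθ).
Differentiating tanφ: φ̇ = rω(d cosθ + r)/(d² + r² + 2dr cosθ).
d² + r² + 2dr cosθ = |CA|² = 0.0316052 m²;  d cosθ + r = +0.094782 m.
|ω_lever| = |0.0803·6.074·+0.094782| / 0.0316052 = 1.4627 rad/s.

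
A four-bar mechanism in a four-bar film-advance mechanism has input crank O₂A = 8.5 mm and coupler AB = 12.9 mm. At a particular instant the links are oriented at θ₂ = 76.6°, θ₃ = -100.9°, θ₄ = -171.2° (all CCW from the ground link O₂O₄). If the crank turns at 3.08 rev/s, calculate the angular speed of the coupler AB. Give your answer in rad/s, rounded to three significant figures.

12.5

ω₂ = 19.35 rad/s (from 3.08 rev/s).
Differentiating the loop-closure r₂e^{iθ₂}+r₃e^{iθ₃}=r₁+r₄e^{iθ₄} gives r₂ω₂e^{iθ₂}+r₃ω₃e^{iθ₃}=r₄ω₄e^{iθ₄}.
Eliminating the other unknown: ω₃ = r₂ω₂ sin(θ₄−θ₂) / [r₃ sin(θ₃−θ₄)].
Numerator sine = +0.92587; denominator sine = +0.94147.
Result = 0.0085·19.35·(+0.92587) / (0.0129·(+0.94147)) = +12.54 rad/s; magnitude 12.54 rad/s.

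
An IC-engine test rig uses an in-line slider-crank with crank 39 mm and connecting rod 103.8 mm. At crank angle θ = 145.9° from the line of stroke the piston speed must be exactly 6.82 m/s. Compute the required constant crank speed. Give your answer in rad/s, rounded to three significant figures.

For an in-line slider-crank, |v_piston| = rω|sinθ|·[1 + r cosθ/√(L² − r² sin²θ)].
With r = 0.039 m, L = 0.1038 m, θ = 145.9°: the bracketed kinematic factor |dx/dθ| = 0.014906 m.
ω = v/|dx/dθ| = 6.82/0.014906 = 457.53 rad/s.

458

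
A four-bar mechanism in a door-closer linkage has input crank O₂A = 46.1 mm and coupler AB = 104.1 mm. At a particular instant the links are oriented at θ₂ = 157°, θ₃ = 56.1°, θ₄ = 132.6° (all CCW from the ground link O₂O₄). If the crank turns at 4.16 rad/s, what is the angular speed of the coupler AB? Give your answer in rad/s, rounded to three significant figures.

0.783

ω₂ = 4.16 rad/s
Differentiating the loop-closure r₂e^{iθ₂}+r₃e^{iθ₃}=r₁+r₄e^{iθ₄} gives r₂ω₂e^{iθ₂}+r₃ω₃e^{iθ₃}=r₄ω₄e^{iθ₄}.
Eliminating the other unknown: ω₃ = r₂ω₂ sin(θ₄−θ₂) / [r₃ sin(θ₃−θ₄)].
Numerator sine = -0.41310; denominator sine = -0.97237.
Result = 0.0461·4.16·(-0.41310) / (0.1041·(-0.97237)) = +0.78266 rad/s; magnitude 0.78266 rad/s.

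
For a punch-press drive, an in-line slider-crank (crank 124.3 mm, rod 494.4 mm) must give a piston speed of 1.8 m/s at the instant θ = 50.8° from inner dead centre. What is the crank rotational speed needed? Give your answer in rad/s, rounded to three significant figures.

For an in-line slider-crank, |v_piston| = rω|sinθ|·[1 + r cosθ/√(L² − r² sin²θ)].
With r = 0.1243 m, L = 0.4944 m, θ = 50.8°: the bracketed kinematic factor |dx/dθ| = 0.11193 m.
ω = v/|dx/dθ| = 1.8/0.11193 = 16.081 rad/s.

16.1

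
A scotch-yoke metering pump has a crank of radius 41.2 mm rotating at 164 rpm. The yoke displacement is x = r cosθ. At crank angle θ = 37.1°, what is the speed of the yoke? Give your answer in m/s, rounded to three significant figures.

0.427

ω = 17.17 rad/s (from 164 rpm).
x = r cosθ ⇒ ẋ = −rω sinθ.
|v| = rω|sinθ| = 0.0412·17.17·|sin 37.1°| = 0.42681 m/s.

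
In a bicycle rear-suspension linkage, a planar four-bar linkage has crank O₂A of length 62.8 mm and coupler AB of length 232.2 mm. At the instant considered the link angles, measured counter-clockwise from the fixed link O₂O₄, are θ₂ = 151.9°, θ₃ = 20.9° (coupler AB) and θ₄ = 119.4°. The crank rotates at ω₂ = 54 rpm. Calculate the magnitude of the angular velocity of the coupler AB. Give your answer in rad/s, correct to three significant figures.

ω₂ = 5.655 rad/s (from 54 rpm).
Differentiating the loop-closure r₂e^{iθ₂}+r₃e^{iθ₃}=r₁+r₄e^{iθ₄} gives r₂ω₂e^{iθ₂}+r₃ω₃e^{iθ₃}=r₄ω₄e^{iθ₄}.
Eliminating the other unknown: ω₃ = r₂ω₂ sin(θ₄−θ₂) / [r₃ sin(θ₃−θ₄)].
Numerator sine = -0.53730; denominator sine = -0.98902.
Result = 0.0628·5.655·(-0.53730) / (0.2322·(-0.98902)) = +0.83087 rad/s; magnitude 0.83087 rad/s.

0.831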